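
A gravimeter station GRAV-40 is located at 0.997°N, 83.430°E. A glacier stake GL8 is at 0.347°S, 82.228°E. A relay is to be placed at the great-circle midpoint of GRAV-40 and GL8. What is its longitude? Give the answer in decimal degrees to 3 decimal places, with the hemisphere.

Bx = cos φ₂ cos Δλ = 0.999762,  By = cos φ₂ sin Δλ = -0.020977
φₘ = atan2(sin φ₁ + sin φ₂, √((cos φ₁ + Bx)² + By²)) = 0.32502°
λₘ = λ₁ + atan2(By, cos φ₁ + Bx) = 82.82896°

82.829°E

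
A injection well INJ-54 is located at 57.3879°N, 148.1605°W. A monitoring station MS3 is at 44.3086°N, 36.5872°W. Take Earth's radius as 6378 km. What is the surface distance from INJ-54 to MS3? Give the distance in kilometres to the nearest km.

Δφ = -13.0793°,  Δλ = 111.5733°
a = sin²(Δφ/2) + cos φ₁ cos φ₂ sin²(Δλ/2) = 0.276707
c = 2·arcsin(√a) = 1.107849 rad = 63.4751°
d = R·c = 6378 × 1.107849 = 7065.9 km

7066 km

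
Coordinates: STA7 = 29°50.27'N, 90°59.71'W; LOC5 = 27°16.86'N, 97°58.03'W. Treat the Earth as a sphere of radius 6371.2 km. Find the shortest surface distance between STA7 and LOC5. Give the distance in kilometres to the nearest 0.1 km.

STA7: φ = +29.83783°, λ = -90.99517°
LOC5: φ = +27.28100°, λ = -97.96717°
Δφ = -2.5568°,  Δλ = -6.9720°
a = sin²(Δφ/2) + cos φ₁ cos φ₂ sin²(Δλ/2) = 0.003348
c = 2·arcsin(√a) = 0.115791 rad = 6.6343°
d = R·c = 6371.2 × 0.115791 = 737.7 km

737.7 km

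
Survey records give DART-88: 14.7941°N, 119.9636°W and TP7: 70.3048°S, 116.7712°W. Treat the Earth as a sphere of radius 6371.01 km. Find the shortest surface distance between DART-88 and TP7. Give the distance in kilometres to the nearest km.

9466 km

Δφ = -85.0989°,  Δλ = 3.1924°
a = sin²(Δφ/2) + cos φ₁ cos φ₂ sin²(Δλ/2) = 0.457535
c = 2·arcsin(√a) = 1.485763 rad = 85.1280°
d = R·c = 6371.01 × 1.485763 = 9465.8 km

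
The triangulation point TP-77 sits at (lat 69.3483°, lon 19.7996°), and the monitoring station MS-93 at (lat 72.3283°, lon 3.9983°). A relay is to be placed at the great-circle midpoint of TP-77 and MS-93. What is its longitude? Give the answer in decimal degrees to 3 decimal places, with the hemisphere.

12.494°E

Bx = cos φ₂ cos Δλ = 0.292091,  By = cos φ₂ sin Δλ = -0.082661
φₘ = atan2(sin φ₁ + sin φ₂, √((cos φ₁ + Bx)² + By²)) = 71.00614°
λₘ = λ₁ + atan2(By, cos φ₁ + Bx) = 12.49411°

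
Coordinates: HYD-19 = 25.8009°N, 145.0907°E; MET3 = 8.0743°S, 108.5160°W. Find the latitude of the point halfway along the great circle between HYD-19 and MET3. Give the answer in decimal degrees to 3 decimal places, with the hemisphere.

14.562°N

Bx = cos φ₂ cos Δλ = -0.279431,  By = cos φ₂ sin Δλ = 0.949837
φₘ = atan2(sin φ₁ + sin φ₂, √((cos φ₁ + Bx)² + By²)) = 14.56240°
λₘ = λ₁ + atan2(By, cos φ₁ + Bx) = -158.08077°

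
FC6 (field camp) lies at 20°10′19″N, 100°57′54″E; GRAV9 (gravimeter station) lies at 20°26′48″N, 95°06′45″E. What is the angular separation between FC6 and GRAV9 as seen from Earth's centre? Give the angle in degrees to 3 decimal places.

5.495°

FC6: φ = +20.17194°, λ = +100.96500°
GRAV9: φ = +20.44667°, λ = +95.11250°
Δφ = 0.2747°,  Δλ = -5.8525°
a = sin²(Δφ/2) + cos φ₁ cos φ₂ sin²(Δλ/2) = 0.002298
c = 2·arcsin(√a) = 0.095910 rad = 5.4952°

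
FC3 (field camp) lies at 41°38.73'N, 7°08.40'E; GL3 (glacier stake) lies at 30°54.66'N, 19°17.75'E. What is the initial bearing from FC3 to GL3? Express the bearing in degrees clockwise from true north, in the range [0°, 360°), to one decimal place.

FC3: φ = +41.64550°, λ = +7.14000°
GL3: φ = +30.91100°, λ = +19.29583°
Δλ = 12.1558°
y = sin Δλ · cos φ₂ = 0.180663
x = cos φ₁ sin φ₂ − sin φ₁ cos φ₂ cos Δλ = -0.173475
θ = atan2(y, x) = 133.8372° → 133.8372° (mod 360°)

133.8°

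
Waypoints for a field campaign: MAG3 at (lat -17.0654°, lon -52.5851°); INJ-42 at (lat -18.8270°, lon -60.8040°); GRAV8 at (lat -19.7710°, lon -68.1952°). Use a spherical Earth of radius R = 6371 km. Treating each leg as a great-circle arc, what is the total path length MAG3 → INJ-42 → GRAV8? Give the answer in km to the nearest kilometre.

MAG3→INJ-42: c = 0.139870 rad, d = 891.11 km
INJ-42→GRAV8: c = 0.122851 rad, d = 782.68 km
Total = 891.11 + 782.68 = 1673.80 km

1674 km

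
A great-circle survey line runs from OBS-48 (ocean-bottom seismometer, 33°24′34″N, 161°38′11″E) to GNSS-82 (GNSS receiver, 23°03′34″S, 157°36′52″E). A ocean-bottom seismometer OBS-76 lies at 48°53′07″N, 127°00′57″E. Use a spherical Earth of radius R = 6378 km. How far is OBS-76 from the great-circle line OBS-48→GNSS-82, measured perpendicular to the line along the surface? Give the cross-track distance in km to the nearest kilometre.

2611 km

OBS-48: φ = +33.40944°, λ = +161.63639°
GNSS-82: φ = -23.05944°, λ = +157.61444°
OBS-76: φ = +48.88528°, λ = +127.01583°
δ₁₃ = central angle OBS-48→OBS-76 = 0.522551 rad  (haversine)
θ₁₃ = bearing OBS-48→OBS-76 = 311.536°,  θ₁₂ = bearing OBS-48→GNSS-82 = 184.433°
dₓₜ = R·arcsin(sin δ₁₃ · sin(θ₁₃ − θ₁₂)) = 6378·arcsin(0.49909·sin(127.102°)) = 2611.126 km
|dₓₜ| = 2611.126 km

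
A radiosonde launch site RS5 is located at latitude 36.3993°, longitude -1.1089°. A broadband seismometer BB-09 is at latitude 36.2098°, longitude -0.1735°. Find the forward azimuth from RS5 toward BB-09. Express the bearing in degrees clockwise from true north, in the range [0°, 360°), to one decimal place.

103.8°

Δλ = 0.9354°
y = sin Δλ · cos φ₂ = 0.013172
x = cos φ₁ sin φ₂ − sin φ₁ cos φ₂ cos Δλ = -0.003244
θ = atan2(y, x) = 103.8337° → 103.8337° (mod 360°)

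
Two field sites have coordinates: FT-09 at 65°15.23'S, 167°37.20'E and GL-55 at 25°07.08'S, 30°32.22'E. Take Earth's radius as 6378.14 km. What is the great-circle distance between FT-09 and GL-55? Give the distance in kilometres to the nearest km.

9329 km

FT-09: φ = -65.25383°, λ = +167.62000°
GL-55: φ = -25.11800°, λ = +30.53700°
Δφ = 40.1358°,  Δλ = -137.0830°
a = sin²(Δφ/2) + cos φ₁ cos φ₂ sin²(Δλ/2) = 0.446032
c = 2·arcsin(√a) = 1.462649 rad = 83.8036°
d = R·c = 6378.14 × 1.462649 = 9329.0 km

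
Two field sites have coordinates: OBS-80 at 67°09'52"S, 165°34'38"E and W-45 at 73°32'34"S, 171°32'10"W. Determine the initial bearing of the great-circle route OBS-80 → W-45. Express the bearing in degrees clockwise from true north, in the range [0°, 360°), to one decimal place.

140.1°

OBS-80: φ = -67.16444°, λ = +165.57722°
W-45: φ = -73.54278°, λ = -171.53611°
Δλ = 22.8867°
y = sin Δλ · cos φ₂ = 0.110178
x = cos φ₁ sin φ₂ − sin φ₁ cos φ₂ cos Δλ = -0.131648
θ = atan2(y, x) = 140.0735° → 140.0735° (mod 360°)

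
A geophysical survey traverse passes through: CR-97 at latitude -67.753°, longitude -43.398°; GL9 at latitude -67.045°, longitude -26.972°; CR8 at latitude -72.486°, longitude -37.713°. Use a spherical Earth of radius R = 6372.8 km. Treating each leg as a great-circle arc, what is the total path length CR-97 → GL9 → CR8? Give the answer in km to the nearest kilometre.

CR-97→GL9: c = 0.110536 rad, d = 704.42 km
GL9→CR8: c = 0.114622 rad, d = 730.47 km
Total = 704.42 + 730.47 = 1434.89 km

1435 km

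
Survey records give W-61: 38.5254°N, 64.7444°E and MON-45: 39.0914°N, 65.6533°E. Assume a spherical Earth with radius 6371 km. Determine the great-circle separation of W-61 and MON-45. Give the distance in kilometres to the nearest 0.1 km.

Δφ = 0.5660°,  Δλ = 0.9089°
a = sin²(Δφ/2) + cos φ₁ cos φ₂ sin²(Δλ/2) = 0.000063
c = 2·arcsin(√a) = 0.015824 rad = 0.9066°
d = R·c = 6371 × 0.015824 = 100.8 km

100.8 km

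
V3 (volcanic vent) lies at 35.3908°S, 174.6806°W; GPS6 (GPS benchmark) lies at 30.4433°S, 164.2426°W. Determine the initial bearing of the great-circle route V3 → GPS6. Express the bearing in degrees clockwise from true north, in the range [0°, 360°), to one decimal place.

Δλ = 10.4380°
y = sin Δλ · cos φ₂ = 0.156194
x = cos φ₁ sin φ₂ − sin φ₁ cos φ₂ cos Δλ = 0.077980
θ = atan2(y, x) = 63.4692° → 63.4692° (mod 360°)

63.5°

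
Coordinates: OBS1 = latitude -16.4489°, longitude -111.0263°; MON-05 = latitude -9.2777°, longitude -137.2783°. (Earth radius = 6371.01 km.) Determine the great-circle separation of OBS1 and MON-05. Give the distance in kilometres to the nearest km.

2952 km

Δφ = 7.1712°,  Δλ = -26.2520°
a = sin²(Δφ/2) + cos φ₁ cos φ₂ sin²(Δλ/2) = 0.052725
c = 2·arcsin(√a) = 0.463372 rad = 26.5493°
d = R·c = 6371.01 × 0.463372 = 2952.1 km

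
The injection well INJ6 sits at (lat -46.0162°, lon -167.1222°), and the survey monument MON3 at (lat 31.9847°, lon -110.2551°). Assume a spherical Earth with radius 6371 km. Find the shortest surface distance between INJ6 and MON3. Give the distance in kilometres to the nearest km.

Δφ = 78.0009°,  Δλ = 56.8671°
a = sin²(Δφ/2) + cos φ₁ cos φ₂ sin²(Δλ/2) = 0.529590
c = 2·arcsin(√a) = 1.630011 rad = 93.3927°
d = R·c = 6371 × 1.630011 = 10384.8 km

10385 km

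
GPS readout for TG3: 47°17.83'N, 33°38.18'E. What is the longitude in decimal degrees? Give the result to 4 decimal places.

33.6363°E

33° + 38.18′/60 = 33 + 0.63633 = 33.6363°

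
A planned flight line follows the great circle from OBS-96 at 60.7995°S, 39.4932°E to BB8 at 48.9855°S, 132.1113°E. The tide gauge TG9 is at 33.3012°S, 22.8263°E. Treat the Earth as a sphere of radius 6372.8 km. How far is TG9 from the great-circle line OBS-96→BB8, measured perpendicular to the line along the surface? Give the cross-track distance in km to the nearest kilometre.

1583 km

δ₁₃ = central angle OBS-96→TG9 = 0.515809 rad  (haversine)
θ₁₃ = bearing OBS-96→TG9 = 330.922°,  θ₁₂ = bearing OBS-96→BB8 = 121.024°
dₓₜ = R·arcsin(sin δ₁₃ · sin(θ₁₃ − θ₁₂)) = 6372.8·arcsin(0.49324·sin(209.898°)) = -1583.026 km
|dₓₜ| = 1583.026 km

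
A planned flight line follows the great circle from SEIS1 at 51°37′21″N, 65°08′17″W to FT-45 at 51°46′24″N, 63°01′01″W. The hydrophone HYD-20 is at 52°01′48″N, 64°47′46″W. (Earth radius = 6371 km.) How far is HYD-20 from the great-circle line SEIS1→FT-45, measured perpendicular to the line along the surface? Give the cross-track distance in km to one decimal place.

SEIS1: φ = +51.62250°, λ = -65.13806°
FT-45: φ = +51.77333°, λ = -63.01694°
HYD-20: φ = +52.03000°, λ = -64.79611°
δ₁₃ = central angle SEIS1→HYD-20 = 0.008012 rad  (haversine)
θ₁₃ = bearing SEIS1→HYD-20 = 27.278°,  θ₁₂ = bearing SEIS1→FT-45 = 82.624°
dₓₜ = R·arcsin(sin δ₁₃ · sin(θ₁₃ − θ₁₂)) = 6371·arcsin(0.00801·sin(-55.346°)) = -41.988 km
|dₓₜ| = 41.988 km

42.0 km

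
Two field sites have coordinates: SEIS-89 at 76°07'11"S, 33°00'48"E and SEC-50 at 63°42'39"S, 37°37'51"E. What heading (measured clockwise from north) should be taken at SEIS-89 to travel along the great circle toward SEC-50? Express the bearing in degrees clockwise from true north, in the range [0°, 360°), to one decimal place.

SEIS-89: φ = -76.11972°, λ = +33.01333°
SEC-50: φ = -63.71083°, λ = +37.63083°
Δλ = 4.6175°
y = sin Δλ · cos φ₂ = 0.035655
x = cos φ₁ sin φ₂ − sin φ₁ cos φ₂ cos Δλ = 0.213491
θ = atan2(y, x) = 9.4814° → 9.4814° (mod 360°)

9.5°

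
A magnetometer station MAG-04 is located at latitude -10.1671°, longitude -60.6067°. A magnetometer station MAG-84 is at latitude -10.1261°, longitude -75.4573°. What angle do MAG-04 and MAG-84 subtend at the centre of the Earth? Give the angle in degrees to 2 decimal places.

Δφ = 0.0410°,  Δλ = -14.8506°
a = sin²(Δφ/2) + cos φ₁ cos φ₂ sin²(Δλ/2) = 0.016183
c = 2·arcsin(√a) = 0.255117 rad = 14.6171°

14.62°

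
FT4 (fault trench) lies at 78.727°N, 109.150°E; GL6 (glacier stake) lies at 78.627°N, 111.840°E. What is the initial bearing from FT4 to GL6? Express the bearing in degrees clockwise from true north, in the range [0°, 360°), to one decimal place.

Δλ = 2.6900°
y = sin Δλ · cos φ₂ = 0.009255
x = cos φ₁ sin φ₂ − sin φ₁ cos φ₂ cos Δλ = -0.001532
θ = atan2(y, x) = 99.4006° → 99.4006° (mod 360°)

99.4°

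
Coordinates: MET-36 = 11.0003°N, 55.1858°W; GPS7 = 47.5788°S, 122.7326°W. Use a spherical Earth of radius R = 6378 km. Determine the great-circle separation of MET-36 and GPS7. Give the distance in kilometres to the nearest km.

Δφ = -58.5791°,  Δλ = -67.5468°
a = sin²(Δφ/2) + cos φ₁ cos φ₂ sin²(Δλ/2) = 0.443977
c = 2·arcsin(√a) = 1.458515 rad = 83.5667°
d = R·c = 6378 × 1.458515 = 9302.4 km

9302 km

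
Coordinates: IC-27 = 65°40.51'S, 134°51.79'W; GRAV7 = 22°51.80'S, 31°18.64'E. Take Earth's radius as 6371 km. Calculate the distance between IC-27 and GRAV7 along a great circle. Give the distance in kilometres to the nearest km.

10100 km

IC-27: φ = -65.67517°, λ = -134.86317°
GRAV7: φ = -22.86333°, λ = +31.31067°
Δφ = 42.8118°,  Δλ = 166.1738°
a = sin²(Δφ/2) + cos φ₁ cos φ₂ sin²(Δλ/2) = 0.507254
c = 2·arcsin(√a) = 1.585305 rad = 90.8313°
d = R·c = 6371 × 1.585305 = 10100.0 km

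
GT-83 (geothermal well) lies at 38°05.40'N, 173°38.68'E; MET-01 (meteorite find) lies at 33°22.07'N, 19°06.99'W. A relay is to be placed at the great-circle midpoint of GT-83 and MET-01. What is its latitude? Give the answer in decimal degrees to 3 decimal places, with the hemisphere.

80.919°N

GT-83: φ = +38.09000°, λ = +173.64467°
MET-01: φ = +33.36783°, λ = -19.11650°
Bx = cos φ₂ cos Δλ = -0.814528,  By = cos φ₂ sin Δλ = 0.184476
φₘ = atan2(sin φ₁ + sin φ₂, √((cos φ₁ + Bx)² + By²)) = 80.91900°
λₘ = λ₁ + atan2(By, cos φ₁ + Bx) = -87.88115°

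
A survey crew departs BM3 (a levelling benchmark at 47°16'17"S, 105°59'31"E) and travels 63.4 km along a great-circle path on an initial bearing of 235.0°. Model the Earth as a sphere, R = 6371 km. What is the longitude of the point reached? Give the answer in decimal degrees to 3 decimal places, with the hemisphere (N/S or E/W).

105.299°E

BM3: φ = -47.27139°, λ = +105.99194°
δ = d/R = 63.4/6371 = 0.009951 rad
φ₂ = arcsin(sin φ₁ cos δ + cos φ₁ sin δ cos θ)
   = arcsin(-0.73458·0.99995 + 0.67853·0.00995·-0.57358) = -47.59635°
λ₂ = λ₁ + atan2(sin θ sin δ cos φ₁, cos δ − sin φ₁ sin φ₂) = 105.29934°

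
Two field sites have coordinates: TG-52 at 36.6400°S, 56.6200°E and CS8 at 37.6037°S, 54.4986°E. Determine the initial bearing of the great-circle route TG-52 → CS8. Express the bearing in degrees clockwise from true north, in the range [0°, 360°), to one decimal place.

239.7°

Δλ = -2.1214°
y = sin Δλ · cos φ₂ = -0.029327
x = cos φ₁ sin φ₂ − sin φ₁ cos φ₂ cos Δλ = -0.017143
θ = atan2(y, x) = -120.3085° → 239.6915° (mod 360°)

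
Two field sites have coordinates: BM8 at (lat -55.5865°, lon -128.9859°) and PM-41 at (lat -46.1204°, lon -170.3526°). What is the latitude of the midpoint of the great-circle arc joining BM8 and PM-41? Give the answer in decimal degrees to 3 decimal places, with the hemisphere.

52.688°S

Bx = cos φ₂ cos Δλ = 0.520202,  By = cos φ₂ sin Δλ = -0.458083
φₘ = atan2(sin φ₁ + sin φ₂, √((cos φ₁ + Bx)² + By²)) = -52.68816°
λₘ = λ₁ + atan2(By, cos φ₁ + Bx) = -151.86831°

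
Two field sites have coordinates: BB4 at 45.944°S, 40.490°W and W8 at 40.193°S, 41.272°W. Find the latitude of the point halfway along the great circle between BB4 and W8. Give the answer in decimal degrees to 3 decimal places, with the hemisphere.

Bx = cos φ₂ cos Δλ = 0.763804,  By = cos φ₂ sin Δλ = -0.010425
φₘ = atan2(sin φ₁ + sin φ₂, √((cos φ₁ + Bx)² + By²)) = -43.06916°
λₘ = λ₁ + atan2(By, cos φ₁ + Bx) = -40.89936°

43.069°S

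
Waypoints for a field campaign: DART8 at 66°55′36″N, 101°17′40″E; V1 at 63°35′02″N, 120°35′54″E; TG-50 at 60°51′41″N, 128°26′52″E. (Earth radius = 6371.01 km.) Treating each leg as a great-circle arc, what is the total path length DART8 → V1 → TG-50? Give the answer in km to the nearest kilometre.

1474 km

DART8: φ = +66.92667°, λ = +101.29444°
V1: φ = +63.58389°, λ = +120.59833°
TG-50: φ = +60.86139°, λ = +128.44778°
DART8→V1: c = 0.151829 rad, d = 967.31 km
V1→TG-50: c = 0.079499 rad, d = 506.49 km
Total = 967.31 + 506.49 = 1473.80 km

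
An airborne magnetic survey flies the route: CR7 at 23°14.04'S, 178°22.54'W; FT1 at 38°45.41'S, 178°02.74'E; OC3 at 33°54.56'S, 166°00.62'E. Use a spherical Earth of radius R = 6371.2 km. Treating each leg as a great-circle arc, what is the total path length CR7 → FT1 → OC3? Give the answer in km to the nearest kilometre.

2963 km

CR7: φ = -23.23400°, λ = -178.37567°
FT1: φ = -38.75683°, λ = +178.04567°
OC3: φ = -33.90933°, λ = +166.01033°
CR7→FT1: c = 0.276097 rad, d = 1759.07 km
FT1→OC3: c = 0.188973 rad, d = 1203.99 km
Total = 1759.07 + 1203.99 = 2963.06 km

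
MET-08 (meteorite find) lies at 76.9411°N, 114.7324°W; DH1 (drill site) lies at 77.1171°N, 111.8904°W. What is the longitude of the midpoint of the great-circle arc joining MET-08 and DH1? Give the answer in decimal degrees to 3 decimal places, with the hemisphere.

Bx = cos φ₂ cos Δλ = 0.222685,  By = cos φ₂ sin Δλ = 0.011055
φₘ = atan2(sin φ₁ + sin φ₂, √((cos φ₁ + Bx)² + By²)) = 77.03295°
λₘ = λ₁ + atan2(By, cos φ₁ + Bx) = -113.32088°

113.321°W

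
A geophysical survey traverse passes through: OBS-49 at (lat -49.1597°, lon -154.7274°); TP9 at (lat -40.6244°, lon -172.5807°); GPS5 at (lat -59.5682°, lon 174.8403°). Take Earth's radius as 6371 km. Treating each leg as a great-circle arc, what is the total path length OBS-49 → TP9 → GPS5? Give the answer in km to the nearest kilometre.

3971 km

OBS-49→TP9: c = 0.265266 rad, d = 1690.01 km
TP9→GPS5: c = 0.357971 rad, d = 2280.63 km
Total = 1690.01 + 2280.63 = 3970.64 km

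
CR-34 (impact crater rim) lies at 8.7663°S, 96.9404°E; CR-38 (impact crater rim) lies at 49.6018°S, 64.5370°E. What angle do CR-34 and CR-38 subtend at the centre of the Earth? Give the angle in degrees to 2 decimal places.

Δφ = -40.8355°,  Δλ = -32.4034°
a = sin²(Δφ/2) + cos φ₁ cos φ₂ sin²(Δλ/2) = 0.171571
c = 2·arcsin(√a) = 0.854152 rad = 48.9393°

48.94°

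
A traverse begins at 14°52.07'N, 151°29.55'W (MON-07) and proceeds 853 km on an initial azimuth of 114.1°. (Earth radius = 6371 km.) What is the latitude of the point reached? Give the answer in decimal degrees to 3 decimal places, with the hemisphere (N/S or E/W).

11.631°N

MON-07: φ = +14.86783°, λ = -151.49250°
δ = d/R = 853/6371 = 0.133888 rad
φ₂ = arcsin(sin φ₁ cos δ + cos φ₁ sin δ cos θ)
   = arcsin(0.25659·0.99105 + 0.96652·0.13349·-0.40833) = 11.63120°
λ₂ = λ₁ + atan2(sin θ sin δ cos φ₁, cos δ − sin φ₁ sin φ₂) = -144.34597°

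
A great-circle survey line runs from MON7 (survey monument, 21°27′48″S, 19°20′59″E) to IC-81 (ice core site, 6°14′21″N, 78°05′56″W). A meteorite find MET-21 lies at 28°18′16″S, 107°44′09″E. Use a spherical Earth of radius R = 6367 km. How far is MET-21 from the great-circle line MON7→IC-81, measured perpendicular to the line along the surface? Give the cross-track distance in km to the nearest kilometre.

MON7: φ = -21.46333°, λ = +19.34972°
IC-81: φ = +6.23917°, λ = -78.09889°
MET-21: φ = -28.30444°, λ = +107.73583°
δ₁₃ = central angle MON7→MET-21 = 1.372934 rad  (haversine)
θ₁₃ = bearing MON7→MET-21 = 116.155°,  θ₁₂ = bearing MON7→IC-81 = 273.135°
dₓₜ = R·arcsin(sin δ₁₃ · sin(θ₁₃ − θ₁₂)) = 6367·arcsin(0.98049·sin(-156.980°)) = -2505.407 km
|dₓₜ| = 2505.407 km

2505 km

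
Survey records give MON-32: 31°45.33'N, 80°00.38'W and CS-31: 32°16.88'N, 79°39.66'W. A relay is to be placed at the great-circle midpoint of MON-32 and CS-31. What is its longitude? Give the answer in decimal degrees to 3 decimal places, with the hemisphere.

79.834°W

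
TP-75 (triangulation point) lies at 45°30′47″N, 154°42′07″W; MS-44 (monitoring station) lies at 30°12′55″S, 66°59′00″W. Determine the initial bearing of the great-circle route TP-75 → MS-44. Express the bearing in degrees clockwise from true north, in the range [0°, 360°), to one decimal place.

TP-75: φ = +45.51306°, λ = -154.70194°
MS-44: φ = -30.21528°, λ = -66.98333°
Δλ = 87.7186°
y = sin Δλ · cos φ₂ = 0.863456
x = cos φ₁ sin φ₂ − sin φ₁ cos φ₂ cos Δλ = -0.377192
θ = atan2(y, x) = 113.5976° → 113.5976° (mod 360°)

113.6°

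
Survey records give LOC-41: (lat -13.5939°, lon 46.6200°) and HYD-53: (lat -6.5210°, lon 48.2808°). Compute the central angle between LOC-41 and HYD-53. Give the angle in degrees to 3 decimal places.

Δφ = 7.0729°,  Δλ = 1.6608°
a = sin²(Δφ/2) + cos φ₁ cos φ₂ sin²(Δλ/2) = 0.004008
c = 2·arcsin(√a) = 0.126697 rad = 7.2592°

7.259°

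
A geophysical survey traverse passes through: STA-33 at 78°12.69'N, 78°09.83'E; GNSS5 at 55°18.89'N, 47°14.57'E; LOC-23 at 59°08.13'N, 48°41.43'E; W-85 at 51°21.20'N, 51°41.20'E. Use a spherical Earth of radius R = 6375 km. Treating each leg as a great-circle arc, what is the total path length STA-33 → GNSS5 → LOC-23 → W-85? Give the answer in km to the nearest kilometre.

4126 km

STA-33: φ = +78.21150°, λ = +78.16383°
GNSS5: φ = +55.31483°, λ = +47.24283°
LOC-23: φ = +59.13550°, λ = +48.69050°
W-85: φ = +51.35333°, λ = +51.68667°
STA-33→GNSS5: c = 0.440157 rad, d = 2806.00 km
GNSS5→LOC-23: c = 0.068067 rad, d = 433.93 km
LOC-23→W-85: c = 0.139021 rad, d = 886.26 km
Total = 2806.00 + 433.93 + 886.26 = 4126.19 km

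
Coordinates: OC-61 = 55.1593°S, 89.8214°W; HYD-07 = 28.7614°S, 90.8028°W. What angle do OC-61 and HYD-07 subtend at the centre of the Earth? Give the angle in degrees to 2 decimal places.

Δφ = 26.3979°,  Δλ = -0.9814°
a = sin²(Δφ/2) + cos φ₁ cos φ₂ sin²(Δλ/2) = 0.052173
c = 2·arcsin(√a) = 0.460895 rad = 26.4074°

26.41°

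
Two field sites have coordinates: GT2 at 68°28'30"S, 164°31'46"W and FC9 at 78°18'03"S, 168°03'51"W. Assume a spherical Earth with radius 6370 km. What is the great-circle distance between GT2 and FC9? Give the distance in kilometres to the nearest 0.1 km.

1097.7 km

GT2: φ = -68.47500°, λ = -164.52944°
FC9: φ = -78.30083°, λ = -168.06417°
Δφ = -9.8258°,  Δλ = -3.5347°
a = sin²(Δφ/2) + cos φ₁ cos φ₂ sin²(Δλ/2) = 0.007405
c = 2·arcsin(√a) = 0.172321 rad = 9.8732°
d = R·c = 6370 × 0.172321 = 1097.7 km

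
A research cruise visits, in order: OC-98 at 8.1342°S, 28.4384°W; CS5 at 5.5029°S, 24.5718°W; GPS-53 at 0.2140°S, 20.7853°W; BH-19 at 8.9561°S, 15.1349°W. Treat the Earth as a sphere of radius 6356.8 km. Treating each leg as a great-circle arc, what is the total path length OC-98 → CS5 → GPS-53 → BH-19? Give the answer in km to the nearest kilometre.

2391 km

OC-98→CS5: c = 0.081230 rad, d = 516.36 km
CS5→GPS-53: c = 0.113465 rad, d = 721.28 km
GPS-53→BH-19: c = 0.181451 rad, d = 1153.45 km
Total = 516.36 + 721.28 + 1153.45 = 2391.08 km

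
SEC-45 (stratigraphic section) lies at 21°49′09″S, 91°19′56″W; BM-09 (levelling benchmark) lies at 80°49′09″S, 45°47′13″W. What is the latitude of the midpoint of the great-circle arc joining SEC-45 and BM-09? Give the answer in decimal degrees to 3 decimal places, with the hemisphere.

SEC-45: φ = -21.81917°, λ = -91.33222°
BM-09: φ = -80.81917°, λ = -45.78694°
Bx = cos φ₂ cos Δλ = 0.111741,  By = cos φ₂ sin Δλ = 0.113888
φₘ = atan2(sin φ₁ + sin φ₂, √((cos φ₁ + Bx)² + By²)) = -52.40398°
λₘ = λ₁ + atan2(By, cos φ₁ + Bx) = -85.08340°

52.404°S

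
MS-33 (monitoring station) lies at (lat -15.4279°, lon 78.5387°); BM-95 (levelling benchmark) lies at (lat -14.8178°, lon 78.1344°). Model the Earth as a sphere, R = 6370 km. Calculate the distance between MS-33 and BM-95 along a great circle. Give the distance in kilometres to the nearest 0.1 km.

80.5 km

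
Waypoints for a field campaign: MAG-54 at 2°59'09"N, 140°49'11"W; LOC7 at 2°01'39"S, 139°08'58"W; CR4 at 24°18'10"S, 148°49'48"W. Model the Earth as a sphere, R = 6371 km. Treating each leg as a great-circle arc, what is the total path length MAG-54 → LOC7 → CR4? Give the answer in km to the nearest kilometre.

MAG-54: φ = +2.98583°, λ = -140.81972°
LOC7: φ = -2.02750°, λ = -139.14944°
CR4: φ = -24.30278°, λ = -148.83000°
MAG-54→LOC7: c = 0.092224 rad, d = 587.56 km
LOC7→CR4: c = 0.421677 rad, d = 2686.50 km
Total = 587.56 + 2686.50 = 3274.06 km

3274 km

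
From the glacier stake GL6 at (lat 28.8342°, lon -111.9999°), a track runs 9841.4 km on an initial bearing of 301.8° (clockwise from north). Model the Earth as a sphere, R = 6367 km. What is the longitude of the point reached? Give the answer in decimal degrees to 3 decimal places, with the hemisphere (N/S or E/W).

δ = d/R = 9841.4/6367 = 1.545689 rad
φ₂ = arcsin(sin φ₁ cos δ + cos φ₁ sin δ cos θ)
   = arcsin(0.48228·0.02510 + 0.87602·0.99968·0.52696) = 28.26728°
λ₂ = λ₁ + atan2(sin θ sin δ cos φ₁, cos δ − sin φ₁ sin φ₂) = 142.72301°

142.723°E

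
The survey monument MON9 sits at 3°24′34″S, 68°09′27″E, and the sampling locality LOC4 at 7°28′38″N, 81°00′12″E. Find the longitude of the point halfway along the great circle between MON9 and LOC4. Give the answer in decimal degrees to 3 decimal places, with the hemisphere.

74.559°E

MON9: φ = -3.40944°, λ = +68.15750°
LOC4: φ = +7.47722°, λ = +81.00333°
Bx = cos φ₂ cos Δλ = 0.966681,  By = cos φ₂ sin Δλ = 0.220438
φₘ = atan2(sin φ₁ + sin φ₂, √((cos φ₁ + Bx)² + By²)) = 2.04672°
λₘ = λ₁ + atan2(By, cos φ₁ + Bx) = 74.55859°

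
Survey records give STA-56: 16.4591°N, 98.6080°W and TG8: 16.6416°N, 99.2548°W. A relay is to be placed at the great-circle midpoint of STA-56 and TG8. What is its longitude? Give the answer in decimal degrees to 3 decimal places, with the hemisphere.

98.931°W

Bx = cos φ₂ cos Δλ = 0.958054,  By = cos φ₂ sin Δλ = -0.010816
φₘ = atan2(sin φ₁ + sin φ₂, √((cos φ₁ + Bx)² + By²)) = 16.55060°
λₘ = λ₁ + atan2(By, cos φ₁ + Bx) = -98.93125°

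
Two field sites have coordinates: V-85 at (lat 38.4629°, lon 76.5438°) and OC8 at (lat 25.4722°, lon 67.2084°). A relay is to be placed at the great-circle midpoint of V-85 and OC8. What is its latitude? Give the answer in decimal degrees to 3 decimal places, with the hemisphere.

Bx = cos φ₂ cos Δλ = 0.890837,  By = cos φ₂ sin Δλ = -0.146445
φₘ = atan2(sin φ₁ + sin φ₂, √((cos φ₁ + Bx)² + By²)) = 32.05267°
λₘ = λ₁ + atan2(By, cos φ₁ + Bx) = 71.54371°

32.053°N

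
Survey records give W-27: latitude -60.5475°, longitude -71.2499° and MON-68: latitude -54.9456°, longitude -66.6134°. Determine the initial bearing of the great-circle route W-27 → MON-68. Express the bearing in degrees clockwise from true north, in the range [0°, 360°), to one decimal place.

25.8°

Δλ = 4.6365°
y = sin Δλ · cos φ₂ = 0.046427
x = cos φ₁ sin φ₂ − sin φ₁ cos φ₂ cos Δλ = 0.095979
θ = atan2(y, x) = 25.8141° → 25.8141° (mod 360°)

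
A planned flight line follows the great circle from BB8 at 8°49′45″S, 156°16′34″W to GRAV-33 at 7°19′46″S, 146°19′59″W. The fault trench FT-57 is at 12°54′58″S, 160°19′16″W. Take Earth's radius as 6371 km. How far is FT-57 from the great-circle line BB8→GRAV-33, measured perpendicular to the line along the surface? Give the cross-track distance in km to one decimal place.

BB8: φ = -8.82917°, λ = -156.27611°
GRAV-33: φ = -7.32944°, λ = -146.33306°
FT-57: φ = -12.91611°, λ = -160.32111°
δ₁₃ = central angle BB8→FT-57 = 0.099461 rad  (haversine)
θ₁₃ = bearing BB8→FT-57 = 223.822°,  θ₁₂ = bearing BB8→GRAV-33 = 82.060°
dₓₜ = R·arcsin(sin δ₁₃ · sin(θ₁₃ − θ₁₂)) = 6371·arcsin(0.09930·sin(141.762°)) = 391.800 km
|dₓₜ| = 391.800 km

391.8 km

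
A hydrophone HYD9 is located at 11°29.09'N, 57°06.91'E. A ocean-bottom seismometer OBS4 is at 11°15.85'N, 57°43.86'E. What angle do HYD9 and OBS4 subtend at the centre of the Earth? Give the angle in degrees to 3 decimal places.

HYD9: φ = +11.48483°, λ = +57.11517°
OBS4: φ = +11.26417°, λ = +57.73100°
Δφ = -0.2207°,  Δλ = 0.6158°
a = sin²(Δφ/2) + cos φ₁ cos φ₂ sin²(Δλ/2) = 0.000031
c = 2·arcsin(√a) = 0.011219 rad = 0.6428°

0.643°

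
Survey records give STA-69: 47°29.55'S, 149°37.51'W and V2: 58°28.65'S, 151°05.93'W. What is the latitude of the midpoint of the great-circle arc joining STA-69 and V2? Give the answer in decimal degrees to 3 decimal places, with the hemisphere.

52.987°S

STA-69: φ = -47.49250°, λ = -149.62517°
V2: φ = -58.47750°, λ = -151.09883°
Bx = cos φ₂ cos Δλ = 0.522660,  By = cos φ₂ sin Δλ = -0.013446
φₘ = atan2(sin φ₁ + sin φ₂, √((cos φ₁ + Bx)² + By²)) = -52.98724°
λₘ = λ₁ + atan2(By, cos φ₁ + Bx) = -150.26802°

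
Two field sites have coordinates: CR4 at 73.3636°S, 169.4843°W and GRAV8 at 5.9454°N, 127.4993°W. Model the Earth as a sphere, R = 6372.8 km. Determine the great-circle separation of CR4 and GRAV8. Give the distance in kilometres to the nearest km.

Δφ = 79.3090°,  Δλ = 41.9850°
a = sin²(Δφ/2) + cos φ₁ cos φ₂ sin²(Δλ/2) = 0.443790
c = 2·arcsin(√a) = 1.458137 rad = 83.5451°
d = R·c = 6372.8 × 1.458137 = 9292.4 km

9292 km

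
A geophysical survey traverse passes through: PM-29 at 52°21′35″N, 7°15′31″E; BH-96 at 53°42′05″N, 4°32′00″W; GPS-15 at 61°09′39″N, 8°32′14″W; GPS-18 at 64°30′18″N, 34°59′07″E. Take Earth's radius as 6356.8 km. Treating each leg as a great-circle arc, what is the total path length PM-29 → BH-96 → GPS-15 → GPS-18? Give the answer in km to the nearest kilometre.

PM-29: φ = +52.35972°, λ = +7.25861°
BH-96: φ = +53.70139°, λ = -4.53333°
GPS-15: φ = +61.16083°, λ = -8.53722°
GPS-18: φ = +64.50500°, λ = +34.98528°
PM-29→BH-96: c = 0.125812 rad, d = 799.76 km
BH-96→GPS-15: c = 0.135454 rad, d = 861.06 km
GPS-15→GPS-18: c = 0.344563 rad, d = 2190.32 km
Total = 799.76 + 861.06 + 2190.32 = 3851.13 km

3851 km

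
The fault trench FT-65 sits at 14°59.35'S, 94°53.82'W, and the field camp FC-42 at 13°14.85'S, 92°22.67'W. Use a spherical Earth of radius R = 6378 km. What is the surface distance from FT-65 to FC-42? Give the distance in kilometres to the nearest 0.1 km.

334.0 km

FT-65: φ = -14.98917°, λ = -94.89700°
FC-42: φ = -13.24750°, λ = -92.37783°
Δφ = 1.7417°,  Δλ = 2.5192°
a = sin²(Δφ/2) + cos φ₁ cos φ₂ sin²(Δλ/2) = 0.000685
c = 2·arcsin(√a) = 0.052364 rad = 3.0002°
d = R·c = 6378 × 0.052364 = 334.0 km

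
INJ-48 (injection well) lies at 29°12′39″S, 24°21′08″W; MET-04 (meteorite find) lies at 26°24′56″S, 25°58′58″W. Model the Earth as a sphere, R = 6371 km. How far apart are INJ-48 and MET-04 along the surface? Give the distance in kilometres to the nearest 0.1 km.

INJ-48: φ = -29.21083°, λ = -24.35222°
MET-04: φ = -26.41556°, λ = -25.98278°
Δφ = 2.7953°,  Δλ = -1.6306°
a = sin²(Δφ/2) + cos φ₁ cos φ₂ sin²(Δλ/2) = 0.000753
c = 2·arcsin(√a) = 0.054895 rad = 3.1453°
d = R·c = 6371 × 0.054895 = 349.7 km

349.7 km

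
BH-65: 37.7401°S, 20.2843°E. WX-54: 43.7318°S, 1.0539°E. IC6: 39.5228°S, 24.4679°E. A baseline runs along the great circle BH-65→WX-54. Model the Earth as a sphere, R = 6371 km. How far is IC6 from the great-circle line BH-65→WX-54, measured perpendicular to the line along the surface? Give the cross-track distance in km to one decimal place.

352.4 km

δ₁₃ = central angle BH-65→IC6 = 0.064964 rad  (haversine)
θ₁₃ = bearing BH-65→IC6 = 119.906°,  θ₁₂ = bearing BH-65→WX-54 = 241.529°
dₓₜ = R·arcsin(sin δ₁₃ · sin(θ₁₃ − θ₁₂)) = 6371·arcsin(0.06492·sin(-121.623°)) = -352.360 km
|dₓₜ| = 352.360 km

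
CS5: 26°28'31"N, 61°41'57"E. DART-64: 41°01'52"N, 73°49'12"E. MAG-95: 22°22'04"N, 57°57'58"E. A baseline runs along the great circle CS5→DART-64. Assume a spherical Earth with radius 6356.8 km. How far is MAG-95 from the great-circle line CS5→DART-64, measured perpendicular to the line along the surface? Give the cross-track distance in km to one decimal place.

91.7 km

CS5: φ = +26.47528°, λ = +61.69917°
DART-64: φ = +41.03111°, λ = +73.82000°
MAG-95: φ = +22.36778°, λ = +57.96611°
δ₁₃ = central angle CS5→MAG-95 = 0.093038 rad  (haversine)
θ₁₃ = bearing CS5→MAG-95 = 220.397°,  θ₁₂ = bearing CS5→DART-64 = 31.466°
dₓₜ = R·arcsin(sin δ₁₃ · sin(θ₁₃ − θ₁₂)) = 6356.8·arcsin(0.09290·sin(188.931°)) = -91.686 km
|dₓₜ| = 91.686 km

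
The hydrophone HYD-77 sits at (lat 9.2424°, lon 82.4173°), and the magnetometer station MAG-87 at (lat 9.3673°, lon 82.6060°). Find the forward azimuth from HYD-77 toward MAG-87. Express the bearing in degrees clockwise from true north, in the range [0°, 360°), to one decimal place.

Δλ = 0.1887°
y = sin Δλ · cos φ₂ = 0.003250
x = cos φ₁ sin φ₂ − sin φ₁ cos φ₂ cos Δλ = 0.002181
θ = atan2(y, x) = 56.1341° → 56.1341° (mod 360°)

56.1°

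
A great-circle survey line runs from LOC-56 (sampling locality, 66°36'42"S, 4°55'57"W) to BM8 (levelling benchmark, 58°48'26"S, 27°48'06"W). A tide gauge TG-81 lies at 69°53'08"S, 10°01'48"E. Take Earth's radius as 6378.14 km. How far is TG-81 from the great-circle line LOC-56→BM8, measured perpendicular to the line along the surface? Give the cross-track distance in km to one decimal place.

139.8 km

LOC-56: φ = -66.61167°, λ = -4.93250°
BM8: φ = -58.80722°, λ = -27.80167°
TG-81: φ = -69.88556°, λ = +10.03000°
δ₁₃ = central angle LOC-56→TG-81 = 0.111956 rad  (haversine)
θ₁₃ = bearing LOC-56→TG-81 = 127.370°,  θ₁₂ = bearing LOC-56→BM8 = 296.059°
dₓₜ = R·arcsin(sin δ₁₃ · sin(θ₁₃ − θ₁₂)) = 6378.14·arcsin(0.11172·sin(-168.689°)) = -139.772 km
|dₓₜ| = 139.772 km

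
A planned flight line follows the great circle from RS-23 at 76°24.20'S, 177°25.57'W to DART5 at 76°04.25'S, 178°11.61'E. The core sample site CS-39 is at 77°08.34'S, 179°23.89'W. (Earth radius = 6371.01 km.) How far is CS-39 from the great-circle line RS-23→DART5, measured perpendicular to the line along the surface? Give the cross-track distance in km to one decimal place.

92.7 km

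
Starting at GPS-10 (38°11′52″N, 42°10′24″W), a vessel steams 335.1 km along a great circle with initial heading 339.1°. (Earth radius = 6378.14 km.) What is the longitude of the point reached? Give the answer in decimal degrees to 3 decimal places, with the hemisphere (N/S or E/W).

GPS-10: φ = +38.19778°, λ = -42.17333°
δ = d/R = 335.1/6378.14 = 0.052539 rad
φ₂ = arcsin(sin φ₁ cos δ + cos φ₁ sin δ cos θ)
   = arcsin(0.61838·0.99862 + 0.78588·0.05251·0.93420) = 41.00156°
λ₂ = λ₁ + atan2(sin θ sin δ cos φ₁, cos δ − sin φ₁ sin φ₂) = -43.59575°

43.596°W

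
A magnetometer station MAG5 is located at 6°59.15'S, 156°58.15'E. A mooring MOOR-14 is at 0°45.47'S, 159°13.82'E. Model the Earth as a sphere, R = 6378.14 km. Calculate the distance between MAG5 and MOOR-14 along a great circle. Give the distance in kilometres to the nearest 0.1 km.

737.3 km

MAG5: φ = -6.98583°, λ = +156.96917°
MOOR-14: φ = -0.75783°, λ = +159.23033°
Δφ = 6.2280°,  Δλ = 2.2612°
a = sin²(Δφ/2) + cos φ₁ cos φ₂ sin²(Δλ/2) = 0.003337
c = 2·arcsin(√a) = 0.115604 rad = 6.6236°
d = R·c = 6378.14 × 0.115604 = 737.3 km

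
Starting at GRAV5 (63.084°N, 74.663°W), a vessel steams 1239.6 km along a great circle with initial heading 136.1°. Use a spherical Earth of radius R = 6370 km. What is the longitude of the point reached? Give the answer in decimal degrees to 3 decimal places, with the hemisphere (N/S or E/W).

δ = d/R = 1239.6/6370 = 0.194600 rad
φ₂ = arcsin(sin φ₁ cos δ + cos φ₁ sin δ cos θ)
   = arcsin(0.89167·0.98113 + 0.45268·0.19337·-0.72055) = 54.26883°
λ₂ = λ₁ + atan2(sin θ sin δ cos φ₁, cos δ − sin φ₁ sin φ₂) = -61.38915°

61.389°W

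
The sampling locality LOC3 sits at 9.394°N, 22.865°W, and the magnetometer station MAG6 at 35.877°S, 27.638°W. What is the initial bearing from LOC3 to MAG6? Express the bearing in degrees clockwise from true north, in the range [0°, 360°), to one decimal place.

185.4°

Δλ = -4.7730°
y = sin Δλ · cos φ₂ = -0.067422
x = cos φ₁ sin φ₂ − sin φ₁ cos φ₂ cos Δλ = -0.709985
θ = atan2(y, x) = -174.5753° → 185.4247° (mod 360°)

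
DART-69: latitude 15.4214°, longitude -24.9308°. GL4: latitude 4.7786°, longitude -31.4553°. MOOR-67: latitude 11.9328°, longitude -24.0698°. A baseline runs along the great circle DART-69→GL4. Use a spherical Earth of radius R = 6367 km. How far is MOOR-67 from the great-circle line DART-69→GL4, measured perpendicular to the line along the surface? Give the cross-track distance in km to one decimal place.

δ₁₃ = central angle DART-69→MOOR-67 = 0.062613 rad  (haversine)
θ₁₃ = bearing DART-69→MOOR-67 = 166.411°,  θ₁₂ = bearing DART-69→GL4 = 211.752°
dₓₜ = R·arcsin(sin δ₁₃ · sin(θ₁₃ − θ₁₂)) = 6367·arcsin(0.06257·sin(-45.341°)) = -283.476 km
|dₓₜ| = 283.476 km

283.5 km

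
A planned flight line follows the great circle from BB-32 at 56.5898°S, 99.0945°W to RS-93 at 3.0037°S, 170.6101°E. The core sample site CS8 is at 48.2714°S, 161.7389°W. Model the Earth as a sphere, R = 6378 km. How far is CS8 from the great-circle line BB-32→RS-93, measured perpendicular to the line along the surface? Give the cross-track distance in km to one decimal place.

δ₁₃ = central angle BB-32→CS8 = 0.657717 rad  (haversine)
θ₁₃ = bearing BB-32→CS8 = 255.251°,  θ₁₂ = bearing BB-32→RS-93 = 268.099°
dₓₜ = R·arcsin(sin δ₁₃ · sin(θ₁₃ − θ₁₂)) = 6378·arcsin(0.61131·sin(-12.847°)) = -869.640 km
|dₓₜ| = 869.640 km

869.6 km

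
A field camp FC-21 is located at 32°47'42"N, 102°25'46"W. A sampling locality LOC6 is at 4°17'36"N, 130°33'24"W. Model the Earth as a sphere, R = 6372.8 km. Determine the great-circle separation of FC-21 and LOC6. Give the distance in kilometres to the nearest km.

4311 km

FC-21: φ = +32.79500°, λ = -102.42944°
LOC6: φ = +4.29333°, λ = -130.55667°
Δφ = -28.5017°,  Δλ = -28.1272°
a = sin²(Δφ/2) + cos φ₁ cos φ₂ sin²(Δλ/2) = 0.110096
c = 2·arcsin(√a) = 0.676438 rad = 38.7570°
d = R·c = 6372.8 × 0.676438 = 4310.8 km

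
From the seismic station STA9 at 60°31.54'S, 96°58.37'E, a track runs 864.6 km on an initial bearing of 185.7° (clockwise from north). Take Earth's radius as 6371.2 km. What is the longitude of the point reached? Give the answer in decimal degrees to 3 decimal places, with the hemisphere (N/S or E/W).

STA9: φ = -60.52567°, λ = +96.97283°
δ = d/R = 864.6/6371.2 = 0.135704 rad
φ₂ = arcsin(sin φ₁ cos δ + cos φ₁ sin δ cos θ)
   = arcsin(-0.87058·0.99081 + 0.49203·0.13529·-0.99506) = -68.25001°
λ₂ = λ₁ + atan2(sin θ sin δ cos φ₁, cos δ − sin φ₁ sin φ₂) = 94.89477°

94.895°E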